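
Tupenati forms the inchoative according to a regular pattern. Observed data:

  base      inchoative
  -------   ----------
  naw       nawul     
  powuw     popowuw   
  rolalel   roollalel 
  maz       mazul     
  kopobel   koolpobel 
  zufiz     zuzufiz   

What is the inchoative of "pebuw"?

maz and zufiz both end in -z yet inflect differently (mazul, zuzufiz), so the final letter is not what conditions the rule; the number of vowels is.
"pebuw" has 2 vowels. The stems with 2 vowels (zufiz → zuzufiz, powuw → popowuw) repeat the first consonant+vowel as a prefix.
The other patterns: stems with 1 vowel add -ul; stems with 3 vowels insert -ol- after the first vowel.
So pebuw → pepebuw.

pepebuw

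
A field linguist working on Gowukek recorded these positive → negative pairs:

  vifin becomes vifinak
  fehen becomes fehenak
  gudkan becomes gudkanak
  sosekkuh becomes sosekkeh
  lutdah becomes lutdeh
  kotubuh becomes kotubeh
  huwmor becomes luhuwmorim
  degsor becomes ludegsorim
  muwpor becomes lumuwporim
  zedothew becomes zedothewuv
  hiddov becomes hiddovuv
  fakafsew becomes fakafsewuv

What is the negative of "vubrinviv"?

vubrinvivuv

gudkan and lutdah both have last vowel 'a' yet inflect differently (gudkanak, lutdeh), so the last vowel is not what conditions the rule; the final letter is.
"vubrinviv" ends in -v. The one such stem in the data (hiddov → hiddovuv) adds -uv, so the same rule applies.
The other patterns: stems ending in -n add -ak; stems ending in -h change the last vowel to 'e'; stems ending in -r add lu- … -im around the stem.
So vubrinviv → vubrinvivuv.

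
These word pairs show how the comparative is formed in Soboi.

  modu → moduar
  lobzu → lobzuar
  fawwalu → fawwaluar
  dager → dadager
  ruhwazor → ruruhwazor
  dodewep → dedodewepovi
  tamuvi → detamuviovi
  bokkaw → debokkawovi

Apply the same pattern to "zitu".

zituar

dager and dodewep both have last vowel 'e' yet inflect differently (dadager, dedodewepovi), so the last vowel is not what conditions the rule; the final letter is.
"zitu" ends in -u. The stems ending in -u (modu → moduar, lobzu → lobzuar, fawwalu → fawwaluar) add -ar.
The other patterns: stems ending in -r repeat the first consonant+vowel as a prefix; stems ending in -i, -p or -w add de- … -ovi around the stem.
So zitu → zituar.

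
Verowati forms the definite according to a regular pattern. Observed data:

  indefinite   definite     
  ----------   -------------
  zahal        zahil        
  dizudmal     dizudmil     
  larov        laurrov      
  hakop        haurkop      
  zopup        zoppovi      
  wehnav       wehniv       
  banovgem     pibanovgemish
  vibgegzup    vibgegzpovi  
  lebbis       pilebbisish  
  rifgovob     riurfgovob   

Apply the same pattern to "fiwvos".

vibgegzup and hakop both end in -p yet inflect differently (vibgegzpovi, haurkop), so the final letter is not what conditions the rule; the last vowel is.
"fiwvos" has last vowel 'o'. The stems whose last vowel is 'o' (hakop → haurkop, larov → laurrov, rifgovob → riurfgovob) insert -ur- after the first vowel.
So fiwvos → fiurwvos.

fiurwvos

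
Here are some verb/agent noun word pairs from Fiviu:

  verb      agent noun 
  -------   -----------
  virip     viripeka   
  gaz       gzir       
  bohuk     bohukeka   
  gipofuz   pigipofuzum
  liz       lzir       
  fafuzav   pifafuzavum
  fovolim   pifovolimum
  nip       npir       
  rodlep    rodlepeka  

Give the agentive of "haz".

nip and virip both end in -p yet inflect differently (npir, viripeka), so the final letter is not what conditions the rule; the number of vowels is.
"haz" has 1 vowel. The stems with 1 vowel (gaz → gzir, nip → npir, liz → lzir) delete the last vowel and add -ir.
The other patterns: stems with 2 vowels add -eka; stems with 3 vowels add pi- … -um around the stem.
So haz → hzir.

hzir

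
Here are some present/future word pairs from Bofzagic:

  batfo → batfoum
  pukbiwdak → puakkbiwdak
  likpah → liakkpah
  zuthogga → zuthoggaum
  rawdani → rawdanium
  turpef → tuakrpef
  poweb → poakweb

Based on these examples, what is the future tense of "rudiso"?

rudisoum

"rudiso" ends in a vowel. The stems ending in a vowel (rawdani → rawdanium, batfo → batfoum, zuthogga → zuthoggaum) add -um.
So rudiso → rudisoum.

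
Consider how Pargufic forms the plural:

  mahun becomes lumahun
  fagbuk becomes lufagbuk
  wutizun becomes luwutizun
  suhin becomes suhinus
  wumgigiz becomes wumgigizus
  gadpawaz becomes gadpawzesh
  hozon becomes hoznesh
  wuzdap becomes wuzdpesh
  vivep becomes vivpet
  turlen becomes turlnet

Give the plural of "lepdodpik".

lepdodpikus

mahun and suhin both end in -n yet inflect differently (lumahun, suhinus), so the final letter is not what conditions the rule; the last vowel is.
"lepdodpik" has last vowel 'i'. The stems whose last vowel is 'i' (suhin → suhinus, wumgigiz → wumgigizus) add -us.
The other patterns: stems whose last vowel is 'u' add the prefix lu-; stems whose last vowel is 'a' or 'o' delete the last vowel and add -esh; stems whose last vowel is 'e' delete the last vowel and add -et.
So lepdodpik → lepdodpikus.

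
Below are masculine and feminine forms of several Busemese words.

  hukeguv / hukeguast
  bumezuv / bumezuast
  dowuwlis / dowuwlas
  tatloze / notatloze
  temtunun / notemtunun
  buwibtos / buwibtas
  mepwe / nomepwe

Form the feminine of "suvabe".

nosuvabe

"suvabe" ends in -e. The stems ending in -e (tatloze → notatloze, mepwe → nomepwe) add the prefix no-.
So suvabe → nosuvabe.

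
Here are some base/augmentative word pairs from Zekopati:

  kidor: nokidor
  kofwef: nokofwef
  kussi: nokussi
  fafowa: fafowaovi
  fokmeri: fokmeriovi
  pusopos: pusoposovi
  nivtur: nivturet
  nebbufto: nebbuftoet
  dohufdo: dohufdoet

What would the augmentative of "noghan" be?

"noghan" begins with n-. The stems beginning with n- (nivtur → nivturet, nebbufto → nebbuftoet) add -et.
So noghan → noghanet.

noghanet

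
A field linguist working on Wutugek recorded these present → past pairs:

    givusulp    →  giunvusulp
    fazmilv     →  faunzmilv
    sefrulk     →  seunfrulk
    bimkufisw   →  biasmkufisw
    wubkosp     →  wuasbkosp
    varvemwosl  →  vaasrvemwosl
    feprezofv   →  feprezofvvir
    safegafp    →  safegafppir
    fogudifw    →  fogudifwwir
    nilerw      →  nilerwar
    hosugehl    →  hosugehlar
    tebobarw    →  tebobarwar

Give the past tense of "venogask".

"venogask" has second-to-last letter 's'. The stems whose second-to-last letter is 's' (bimkufisw → biasmkufisw, wubkosp → wuasbkosp, varvemwosl → vaasrvemwosl) insert -as- after the first vowel.
The other patterns: stems whose second-to-last letter is 'l' insert -un- after the first vowel; stems whose second-to-last letter is 'f' double the final consonant and add -ir; stems whose second-to-last letter is 'h' or 'r' add -ar.
So venogask → veasnogask.

veasnogask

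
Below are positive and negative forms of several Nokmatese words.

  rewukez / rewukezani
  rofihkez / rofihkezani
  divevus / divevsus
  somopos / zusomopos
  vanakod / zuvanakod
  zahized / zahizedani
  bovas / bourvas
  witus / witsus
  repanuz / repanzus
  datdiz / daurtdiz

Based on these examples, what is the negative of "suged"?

repanuz and rofihkez both end in -z yet inflect differently (repanzus, rofihkezani), so the final letter is not what conditions the rule; the last vowel is.
"suged" has last vowel 'e'. The stems whose last vowel is 'e' (rofihkez → rofihkezani, zahized → zahizedani, rewukez → rewukezani) add -ani.
So suged → sugedani.

sugedani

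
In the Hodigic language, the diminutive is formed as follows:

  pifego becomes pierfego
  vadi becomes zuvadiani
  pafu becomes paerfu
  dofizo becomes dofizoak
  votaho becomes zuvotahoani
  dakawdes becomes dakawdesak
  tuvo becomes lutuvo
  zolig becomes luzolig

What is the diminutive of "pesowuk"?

peersowuk

dofizo and tuvo both end in -o yet inflect differently (dofizoak, lutuvo), so the final letter is not what conditions the rule; the first letter is.
"pesowuk" begins with p-. The stems beginning with p- (pafu → paerfu, pifego → pierfego) insert -er- after the first vowel.
So pesowuk → peersowuk.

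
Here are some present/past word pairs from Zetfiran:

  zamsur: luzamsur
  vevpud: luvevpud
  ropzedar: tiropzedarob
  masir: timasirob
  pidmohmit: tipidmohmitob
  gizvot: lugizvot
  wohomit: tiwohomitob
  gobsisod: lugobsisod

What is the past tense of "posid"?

"posid" has last vowel 'i'. The stems whose last vowel is 'i' (wohomit → tiwohomitob, pidmohmit → tipidmohmitob, masir → timasirob) add ti- … -ob around the stem.
The other pattern: stems whose last vowel is 'o' or 'u' add the prefix lu-.
So posid → tiposidob.

tiposidob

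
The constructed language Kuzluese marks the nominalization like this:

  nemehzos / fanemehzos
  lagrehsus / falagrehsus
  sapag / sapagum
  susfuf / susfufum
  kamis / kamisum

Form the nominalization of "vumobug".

nemehzos and kamis both end in -s yet inflect differently (fanemehzos, kamisum), so the final letter is not what conditions the rule; the number of vowels is.
"vumobug" has 3 vowels. The stems with 3 vowels (nemehzos → fanemehzos, lagrehsus → falagrehsus) add the prefix fa-.
The other pattern: stems with 2 vowels add -um.
So vumobug → favumobug.

favumobug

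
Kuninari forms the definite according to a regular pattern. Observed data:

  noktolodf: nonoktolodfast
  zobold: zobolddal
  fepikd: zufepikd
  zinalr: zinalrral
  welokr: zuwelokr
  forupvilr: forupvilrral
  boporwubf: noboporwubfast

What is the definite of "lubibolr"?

"lubibolr" has second-to-last letter 'l'. The stems whose second-to-last letter is 'l' (zinalr → zinalrral, forupvilr → forupvilrral, zobold → zobolddal) double the final consonant and add -al.
The other patterns: stems whose second-to-last letter is 'k' add the prefix zu-; stems whose second-to-last letter is 'b' or 'd' add no- … -ast around the stem.
So lubibolr → lubibolrral.

lubibolrral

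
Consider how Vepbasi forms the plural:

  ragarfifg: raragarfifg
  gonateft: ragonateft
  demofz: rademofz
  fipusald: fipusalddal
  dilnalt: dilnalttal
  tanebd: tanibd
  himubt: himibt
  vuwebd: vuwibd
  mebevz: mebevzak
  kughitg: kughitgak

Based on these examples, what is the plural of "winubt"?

winibt

gonateft and dilnalt both end in -t yet inflect differently (ragonateft, dilnalttal), so the final letter is not what conditions the rule; the second-to-last letter is.
"winubt" has second-to-last letter 'b'. The stems whose second-to-last letter is 'b' (tanebd → tanibd, himubt → himibt, vuwebd → vuwibd) change the last vowel to 'i'.
So winubt → winibt.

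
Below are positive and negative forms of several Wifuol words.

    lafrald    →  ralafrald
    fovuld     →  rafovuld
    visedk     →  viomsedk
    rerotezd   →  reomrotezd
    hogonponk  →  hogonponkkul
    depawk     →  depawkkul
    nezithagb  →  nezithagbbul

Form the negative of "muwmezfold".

ramuwmezfold

lafrald and rerotezd both end in -d yet inflect differently (ralafrald, reomrotezd), so the final letter is not what conditions the rule; the second-to-last letter is.
"muwmezfold" has second-to-last letter 'l'. The stems whose second-to-last letter is 'l' (lafrald → ralafrald, fovuld → rafovuld) add the prefix ra-.
The other patterns: stems whose second-to-last letter is 'd' or 'z' insert -om- after the first vowel; stems whose second-to-last letter is 'g', 'n' or 'w' double the final consonant and add -ul.
So muwmezfold → ramuwmezfold.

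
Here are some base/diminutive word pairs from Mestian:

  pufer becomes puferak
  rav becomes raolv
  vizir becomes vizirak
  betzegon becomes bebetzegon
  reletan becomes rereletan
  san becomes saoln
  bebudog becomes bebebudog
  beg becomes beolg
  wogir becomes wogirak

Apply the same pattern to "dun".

duoln

san and betzegon both end in -n yet inflect differently (saoln, bebetzegon), so the final letter is not what conditions the rule; the number of vowels is.
"dun" has 1 vowel. The stems with 1 vowel (rav → raolv, beg → beolg, san → saoln) insert -ol- after the first vowel.
So dun → duoln.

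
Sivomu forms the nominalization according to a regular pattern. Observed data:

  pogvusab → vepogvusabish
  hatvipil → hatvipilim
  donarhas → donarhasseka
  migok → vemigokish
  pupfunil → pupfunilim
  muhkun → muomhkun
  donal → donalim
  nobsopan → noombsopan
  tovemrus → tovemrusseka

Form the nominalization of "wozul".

wozulim

donarhas and donal both have last vowel 'a' yet inflect differently (donarhasseka, donalim), so the last vowel is not what conditions the rule; the final letter is.
"wozul" ends in -l. The stems ending in -l (donal → donalim, hatvipil → hatvipilim, pupfunil → pupfunilim) add -im.
The other patterns: stems ending in -s double the final consonant and add -eka; stems ending in -n insert -om- after the first vowel; stems ending in -b or -k add ve- … -ish around the stem.
So wozul → wozulim.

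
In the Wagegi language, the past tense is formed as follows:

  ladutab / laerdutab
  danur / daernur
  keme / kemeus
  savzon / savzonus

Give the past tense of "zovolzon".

zovolzonus

savzon and danur both have 2 vowels yet inflect differently (savzonus, daernur), so the number of vowels is not what conditions the rule; the final letter is.
"zovolzon" ends in -n. The one such stem in the data (savzon → savzonus) adds -us, so the same rule applies.
So zovolzon → zovolzonus.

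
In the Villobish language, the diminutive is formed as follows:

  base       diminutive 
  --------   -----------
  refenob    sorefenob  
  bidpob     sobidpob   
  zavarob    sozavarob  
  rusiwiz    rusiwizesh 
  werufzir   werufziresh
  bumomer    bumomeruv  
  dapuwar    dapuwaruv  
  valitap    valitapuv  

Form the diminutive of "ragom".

werufzir and bumomer both end in -r yet inflect differently (werufziresh, bumomeruv), so the final letter is not what conditions the rule; the last vowel is.
"ragom" has last vowel 'o'. The stems whose last vowel is 'o' (refenob → sorefenob, bidpob → sobidpob, zavarob → sozavarob) add the prefix so-.
The other patterns: stems whose last vowel is 'i' add -esh; stems whose last vowel is 'a' or 'e' add -uv.
So ragom → soragom.

soragom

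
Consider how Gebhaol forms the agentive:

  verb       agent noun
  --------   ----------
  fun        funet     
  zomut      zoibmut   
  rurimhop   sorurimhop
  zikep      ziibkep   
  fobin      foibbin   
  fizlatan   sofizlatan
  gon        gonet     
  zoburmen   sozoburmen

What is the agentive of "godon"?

goibdon

gon and fobin both end in -n yet inflect differently (gonet, foibbin), so the final letter is not what conditions the rule; the number of vowels is.
"godon" has 2 vowels. The stems with 2 vowels (zomut → zoibmut, zikep → ziibkep, fobin → foibbin) insert -ib- after the first vowel.
So godon → goibdon.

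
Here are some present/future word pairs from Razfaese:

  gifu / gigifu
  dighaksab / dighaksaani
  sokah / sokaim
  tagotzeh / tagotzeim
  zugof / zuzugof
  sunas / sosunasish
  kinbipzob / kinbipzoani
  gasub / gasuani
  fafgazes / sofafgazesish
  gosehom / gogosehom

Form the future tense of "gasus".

tagotzeh and fafgazes both have last vowel 'e' yet inflect differently (tagotzeim, sofafgazesish), so the last vowel is not what conditions the rule; the final letter is.
"gasus" ends in -s. The stems ending in -s (fafgazes → sofafgazesish, sunas → sosunasish) add so- … -ish around the stem.
So gasus → sogasusish.

sogasusish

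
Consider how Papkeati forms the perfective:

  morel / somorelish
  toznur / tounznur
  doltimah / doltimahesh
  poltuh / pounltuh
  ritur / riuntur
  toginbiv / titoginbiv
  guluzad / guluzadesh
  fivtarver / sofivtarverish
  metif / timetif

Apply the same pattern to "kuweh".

fivtarver and ritur both end in -r yet inflect differently (sofivtarverish, riuntur), so the final letter is not what conditions the rule; the last vowel is.
"kuweh" has last vowel 'e'. The stems whose last vowel is 'e' (fivtarver → sofivtarverish, morel → somorelish) add so- … -ish around the stem.
So kuweh → sokuwehish.

sokuwehish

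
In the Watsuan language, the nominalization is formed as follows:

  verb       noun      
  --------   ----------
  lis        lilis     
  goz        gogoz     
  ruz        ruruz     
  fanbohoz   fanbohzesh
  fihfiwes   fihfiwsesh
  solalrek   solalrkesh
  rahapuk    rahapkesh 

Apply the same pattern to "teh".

"teh" has 1 vowel. The stems with 1 vowel (lis → lilis, goz → gogoz, ruz → ruruz) repeat the first consonant+vowel as a prefix.
The other pattern: stems with 3 vowels delete the last vowel and add -esh.
So teh → teteh.

teteh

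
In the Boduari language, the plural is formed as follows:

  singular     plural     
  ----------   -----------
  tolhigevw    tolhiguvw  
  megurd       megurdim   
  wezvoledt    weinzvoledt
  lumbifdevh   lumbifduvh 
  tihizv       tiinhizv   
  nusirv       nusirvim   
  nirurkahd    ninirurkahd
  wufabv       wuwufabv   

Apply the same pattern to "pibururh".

"pibururh" has second-to-last letter 'r'. The stems whose second-to-last letter is 'r' (megurd → megurdim, nusirv → nusirvim) add -im.
So pibururh → pibururhim.

pibururhim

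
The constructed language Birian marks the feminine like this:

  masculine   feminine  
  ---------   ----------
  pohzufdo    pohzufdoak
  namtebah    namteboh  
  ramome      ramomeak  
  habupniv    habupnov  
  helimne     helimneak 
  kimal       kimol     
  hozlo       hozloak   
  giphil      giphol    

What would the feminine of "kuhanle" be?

kuhanleak

habupniv and hozlo both begin with h- yet inflect differently (habupnov, hozloak), so the first letter is not what conditions the rule; whether the stem ends in a vowel or a consonant is.
"kuhanle" ends in a vowel. The stems ending in a vowel (pohzufdo → pohzufdoak, hozlo → hozloak, helimne → helimneak) add -ak.
So kuhanle → kuhanleak.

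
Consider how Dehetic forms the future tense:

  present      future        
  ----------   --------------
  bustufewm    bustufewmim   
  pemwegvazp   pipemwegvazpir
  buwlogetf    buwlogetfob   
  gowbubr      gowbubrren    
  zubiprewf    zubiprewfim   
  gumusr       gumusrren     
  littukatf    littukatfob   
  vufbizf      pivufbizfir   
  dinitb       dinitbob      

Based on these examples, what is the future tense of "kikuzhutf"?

vufbizf and buwlogetf both end in -f yet inflect differently (pivufbizfir, buwlogetfob), so the final letter is not what conditions the rule; the second-to-last letter is.
"kikuzhutf" has second-to-last letter 't'. The stems whose second-to-last letter is 't' (buwlogetf → buwlogetfob, dinitb → dinitbob, littukatf → littukatfob) add -ob.
The other patterns: stems whose second-to-last letter is 'z' add pi- … -ir around the stem; stems whose second-to-last letter is 'w' add -im; stems whose second-to-last letter is 'b' or 's' double the final consonant and add -en.
So kikuzhutf → kikuzhutfob.

kikuzhutfob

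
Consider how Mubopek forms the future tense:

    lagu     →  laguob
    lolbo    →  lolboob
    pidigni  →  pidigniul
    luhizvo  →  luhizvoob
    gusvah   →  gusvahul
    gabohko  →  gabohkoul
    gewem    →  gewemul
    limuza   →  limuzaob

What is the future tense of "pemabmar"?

lolbo and gabohko both end in -o yet inflect differently (lolboob, gabohkoul), so the final letter is not what conditions the rule; the first letter is.
"pemabmar" begins with p-. The one such stem in the data (pidigni → pidigniul) adds -ul, so the same rule applies.
So pemabmar → pemabmarul.

pemabmarul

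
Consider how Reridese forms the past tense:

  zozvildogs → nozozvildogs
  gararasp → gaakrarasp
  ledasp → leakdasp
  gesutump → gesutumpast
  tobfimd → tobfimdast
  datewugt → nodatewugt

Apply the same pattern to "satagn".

nosatagn

"satagn" has second-to-last letter 'g'. The stems whose second-to-last letter is 'g' (zozvildogs → nozozvildogs, datewugt → nodatewugt) add the prefix no-.
The other patterns: stems whose second-to-last letter is 's' insert -ak- after the first vowel; stems whose second-to-last letter is 'm' add -ast.
So satagn → nosatagn.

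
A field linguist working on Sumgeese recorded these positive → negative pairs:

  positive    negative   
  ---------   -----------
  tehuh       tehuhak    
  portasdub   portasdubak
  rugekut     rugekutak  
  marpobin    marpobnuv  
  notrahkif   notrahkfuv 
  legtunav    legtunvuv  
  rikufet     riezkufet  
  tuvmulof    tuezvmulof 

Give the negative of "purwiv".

"purwiv" has last vowel 'i'. The stems whose last vowel is 'i' (marpobin → marpobnuv, notrahkif → notrahkfuv) delete the last vowel and add -uv.
The other patterns: stems whose last vowel is 'u' add -ak; stems whose last vowel is 'e' or 'o' insert -ez- after the first vowel.
So purwiv → purwvuv.

purwvuv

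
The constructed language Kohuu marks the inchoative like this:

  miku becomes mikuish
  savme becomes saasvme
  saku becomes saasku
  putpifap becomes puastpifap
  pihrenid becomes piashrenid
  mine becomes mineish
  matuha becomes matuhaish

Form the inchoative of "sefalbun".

"sefalbun" begins with s-. The stems beginning with s- (saku → saasku, savme → saasvme) insert -as- after the first vowel.
The other pattern: stems beginning with m- add -ish.
So sefalbun → seasfalbun.

seasfalbun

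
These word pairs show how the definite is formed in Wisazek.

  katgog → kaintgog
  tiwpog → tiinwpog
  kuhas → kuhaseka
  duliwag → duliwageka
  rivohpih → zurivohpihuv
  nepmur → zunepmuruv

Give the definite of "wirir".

katgog and duliwag both end in -g yet inflect differently (kaintgog, duliwageka), so the final letter is not what conditions the rule; the last vowel is.
"wirir" has last vowel 'i'. The one such stem in the data (rivohpih → zurivohpihuv) adds zu- … -uv around the stem, so the same rule applies.
So wirir → zuwiriruv.

zuwiriruv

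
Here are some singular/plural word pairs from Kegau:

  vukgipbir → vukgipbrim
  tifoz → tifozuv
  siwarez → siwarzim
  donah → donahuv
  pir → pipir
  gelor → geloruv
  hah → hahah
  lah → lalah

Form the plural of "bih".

lah and donah both end in -h yet inflect differently (lalah, donahuv), so the final letter is not what conditions the rule; the number of vowels is.
"bih" has 1 vowel. The stems with 1 vowel (lah → lalah, hah → hahah, pir → pipir) repeat the first consonant+vowel as a prefix.
The other patterns: stems with 2 vowels add -uv; stems with 3 vowels delete the last vowel and add -im.
So bih → bibih.

bibih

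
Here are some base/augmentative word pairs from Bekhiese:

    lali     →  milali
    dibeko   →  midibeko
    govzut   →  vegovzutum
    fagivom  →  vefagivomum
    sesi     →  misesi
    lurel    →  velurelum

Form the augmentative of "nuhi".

minuhi

dibeko and fagivom both have last vowel 'o' yet inflect differently (midibeko, vefagivomum), so the last vowel is not what conditions the rule; whether the stem ends in a vowel or a consonant is.
"nuhi" ends in a vowel. The stems ending in a vowel (lali → milali, dibeko → midibeko, sesi → misesi) add the prefix mi-.
So nuhi → minuhi.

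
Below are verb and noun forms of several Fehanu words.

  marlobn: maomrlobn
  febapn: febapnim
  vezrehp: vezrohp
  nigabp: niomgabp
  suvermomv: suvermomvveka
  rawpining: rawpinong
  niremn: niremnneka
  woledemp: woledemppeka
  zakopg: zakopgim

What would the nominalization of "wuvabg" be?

wuomvabg

febapn and marlobn both end in -n yet inflect differently (febapnim, maomrlobn), so the final letter is not what conditions the rule; the second-to-last letter is.
"wuvabg" has second-to-last letter 'b'. The stems whose second-to-last letter is 'b' (nigabp → niomgabp, marlobn → maomrlobn) insert -om- after the first vowel.
The other patterns: stems whose second-to-last letter is 'p' add -im; stems whose second-to-last letter is 'm' double the final consonant and add -eka; stems whose second-to-last letter is 'h' or 'n' change the last vowel to 'o'.
So wuvabg → wuomvabg.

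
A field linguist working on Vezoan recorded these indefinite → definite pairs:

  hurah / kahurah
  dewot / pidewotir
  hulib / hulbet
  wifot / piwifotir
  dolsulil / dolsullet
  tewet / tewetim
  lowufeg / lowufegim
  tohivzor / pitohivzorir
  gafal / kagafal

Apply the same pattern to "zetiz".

zetzet

dolsulil and gafal both end in -l yet inflect differently (dolsullet, kagafal), so the final letter is not what conditions the rule; the last vowel is.
"zetiz" has last vowel 'i'. The stems whose last vowel is 'i' (dolsulil → dolsullet, hulib → hulbet) delete the last vowel and add -et.
So zetiz → zetzet.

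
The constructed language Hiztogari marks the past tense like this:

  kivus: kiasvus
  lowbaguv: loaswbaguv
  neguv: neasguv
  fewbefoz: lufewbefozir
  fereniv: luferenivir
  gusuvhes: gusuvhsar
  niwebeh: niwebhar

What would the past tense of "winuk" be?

"winuk" has last vowel 'u'. The stems whose last vowel is 'u' (kivus → kiasvus, lowbaguv → loaswbaguv, neguv → neasguv) insert -as- after the first vowel.
The other patterns: stems whose last vowel is 'i' or 'o' add lu- … -ir around the stem; stems whose last vowel is 'e' delete the last vowel and add -ar.
So winuk → wiasnuk.

wiasnuk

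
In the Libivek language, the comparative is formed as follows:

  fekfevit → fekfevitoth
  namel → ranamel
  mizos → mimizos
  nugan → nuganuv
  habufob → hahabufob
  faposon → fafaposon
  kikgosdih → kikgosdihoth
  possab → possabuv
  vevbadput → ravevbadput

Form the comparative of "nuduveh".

ranuduveh

"nuduveh" has last vowel 'e'. The one such stem in the data (namel → ranamel) adds the prefix ra-, so the same rule applies.
The other patterns: stems whose last vowel is 'o' repeat the first consonant+vowel as a prefix; stems whose last vowel is 'a' add -uv; stems whose last vowel is 'i' add -oth.
So nuduveh → ranuduveh.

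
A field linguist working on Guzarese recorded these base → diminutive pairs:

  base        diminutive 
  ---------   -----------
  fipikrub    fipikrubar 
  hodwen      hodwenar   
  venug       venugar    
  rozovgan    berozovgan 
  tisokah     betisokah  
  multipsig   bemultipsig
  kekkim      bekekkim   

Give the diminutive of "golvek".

golvekar

"golvek" has last vowel 'e'. The one such stem in the data (hodwen → hodwenar) adds -ar, so the same rule applies.
So golvek → golvekar.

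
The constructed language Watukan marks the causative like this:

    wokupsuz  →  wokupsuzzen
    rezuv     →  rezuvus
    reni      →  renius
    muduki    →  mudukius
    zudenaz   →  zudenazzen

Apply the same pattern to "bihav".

wokupsuz and rezuv both have last vowel 'u' yet inflect differently (wokupsuzzen, rezuvus), so the last vowel is not what conditions the rule; the final letter is.
"bihav" ends in -v. The one such stem in the data (rezuv → rezuvus) adds -us, so the same rule applies.
The other pattern: stems ending in -z double the final consonant and add -en.
So bihav → bihavus.

bihavus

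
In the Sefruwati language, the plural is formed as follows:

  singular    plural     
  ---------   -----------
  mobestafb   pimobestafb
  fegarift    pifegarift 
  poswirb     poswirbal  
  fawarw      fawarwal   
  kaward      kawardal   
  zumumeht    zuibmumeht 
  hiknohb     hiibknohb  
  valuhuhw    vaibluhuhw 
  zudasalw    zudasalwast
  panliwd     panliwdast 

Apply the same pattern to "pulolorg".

mobestafb and poswirb both end in -b yet inflect differently (pimobestafb, poswirbal), so the final letter is not what conditions the rule; the second-to-last letter is.
"pulolorg" has second-to-last letter 'r'. The stems whose second-to-last letter is 'r' (poswirb → poswirbal, fawarw → fawarwal, kaward → kawardal) add -al.
The other patterns: stems whose second-to-last letter is 'f' add the prefix pi-; stems whose second-to-last letter is 'h' insert -ib- after the first vowel; stems whose second-to-last letter is 'l' or 'w' add -ast.
So pulolorg → pulolorgal.

pulolorgal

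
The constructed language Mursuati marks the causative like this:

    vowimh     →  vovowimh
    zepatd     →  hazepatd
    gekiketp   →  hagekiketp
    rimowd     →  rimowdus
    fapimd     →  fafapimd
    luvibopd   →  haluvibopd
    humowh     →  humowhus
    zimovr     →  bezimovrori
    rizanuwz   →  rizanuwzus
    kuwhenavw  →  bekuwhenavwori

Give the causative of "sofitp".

hasofitp

vowimh and humowh both end in -h yet inflect differently (vovowimh, humowhus), so the final letter is not what conditions the rule; the second-to-last letter is.
"sofitp" has second-to-last letter 't'. The stems whose second-to-last letter is 't' (zepatd → hazepatd, gekiketp → hagekiketp) add the prefix ha-.
The other patterns: stems whose second-to-last letter is 'm' repeat the first consonant+vowel as a prefix; stems whose second-to-last letter is 'v' add be- … -ori around the stem; stems whose second-to-last letter is 'w' add -us.
So sofitp → hasofitp.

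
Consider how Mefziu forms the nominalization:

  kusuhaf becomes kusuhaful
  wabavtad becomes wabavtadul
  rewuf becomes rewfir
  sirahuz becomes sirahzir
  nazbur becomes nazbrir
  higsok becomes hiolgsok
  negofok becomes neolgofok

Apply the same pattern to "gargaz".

kusuhaf and rewuf both end in -f yet inflect differently (kusuhaful, rewfir), so the final letter is not what conditions the rule; the last vowel is.
"gargaz" has last vowel 'a'. The stems whose last vowel is 'a' (kusuhaf → kusuhaful, wabavtad → wabavtadul) add -ul.
So gargaz → gargazul.

gargazul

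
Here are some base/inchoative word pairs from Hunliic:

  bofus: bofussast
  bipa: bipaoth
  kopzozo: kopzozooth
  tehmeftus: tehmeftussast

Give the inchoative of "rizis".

rizissast

"rizis" ends in a consonant. The stems ending in a consonant (bofus → bofussast, tehmeftus → tehmeftussast) double the final consonant and add -ast.
The other pattern: stems ending in a vowel add -oth.
So rizis → rizissast.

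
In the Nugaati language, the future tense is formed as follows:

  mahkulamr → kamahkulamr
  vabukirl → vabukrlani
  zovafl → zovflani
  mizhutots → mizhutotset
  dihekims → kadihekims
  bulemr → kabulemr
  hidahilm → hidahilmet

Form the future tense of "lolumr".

kalolumr

"lolumr" has second-to-last letter 'm'. The stems whose second-to-last letter is 'm' (mahkulamr → kamahkulamr, dihekims → kadihekims, bulemr → kabulemr) add the prefix ka-.
The other patterns: stems whose second-to-last letter is 'l' or 't' add -et; stems whose second-to-last letter is 'f' or 'r' delete the last vowel and add -ani.
So lolumr → kalolumr.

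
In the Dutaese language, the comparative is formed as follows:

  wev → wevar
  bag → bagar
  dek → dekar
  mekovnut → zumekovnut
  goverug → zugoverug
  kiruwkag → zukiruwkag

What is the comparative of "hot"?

hotar

bag and goverug both end in -g yet inflect differently (bagar, zugoverug), so the final letter is not what conditions the rule; the number of vowels is.
"hot" has 1 vowel. The stems with 1 vowel (wev → wevar, bag → bagar, dek → dekar) add -ar.
So hot → hotar.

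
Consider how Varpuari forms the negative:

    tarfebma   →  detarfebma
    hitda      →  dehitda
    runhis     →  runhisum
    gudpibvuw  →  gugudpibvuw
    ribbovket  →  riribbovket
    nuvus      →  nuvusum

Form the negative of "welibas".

welibasum

"welibas" ends in -s. The stems ending in -s (nuvus → nuvusum, runhis → runhisum) add -um.
The other patterns: stems ending in -a add the prefix de-; stems ending in -t or -w repeat the first consonant+vowel as a prefix.
So welibas → welibasum.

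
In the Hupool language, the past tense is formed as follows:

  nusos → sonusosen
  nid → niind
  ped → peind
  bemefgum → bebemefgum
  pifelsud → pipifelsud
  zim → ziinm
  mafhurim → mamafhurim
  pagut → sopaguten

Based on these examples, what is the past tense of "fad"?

zim and mafhurim both end in -m yet inflect differently (ziinm, mamafhurim), so the final letter is not what conditions the rule; the number of vowels is.
"fad" has 1 vowel. The stems with 1 vowel (ped → peind, zim → ziinm, nid → niind) insert -in- after the first vowel.
The other patterns: stems with 2 vowels add so- … -en around the stem; stems with 3 vowels repeat the first consonant+vowel as a prefix.
So fad → faind.

faind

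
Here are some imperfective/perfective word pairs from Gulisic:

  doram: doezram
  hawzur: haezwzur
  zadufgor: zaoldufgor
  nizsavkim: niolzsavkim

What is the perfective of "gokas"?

hawzur and zadufgor both end in -r yet inflect differently (haezwzur, zaoldufgor), so the final letter is not what conditions the rule; the number of vowels is.
"gokas" has 2 vowels. The stems with 2 vowels (doram → doezram, hawzur → haezwzur) insert -ez- after the first vowel.
The other pattern: stems with 3 vowels insert -ol- after the first vowel.
So gokas → goezkas.

goezkas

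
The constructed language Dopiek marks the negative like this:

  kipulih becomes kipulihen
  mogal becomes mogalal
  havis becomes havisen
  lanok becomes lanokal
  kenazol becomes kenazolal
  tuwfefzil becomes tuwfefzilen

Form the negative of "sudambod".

"sudambod" has last vowel 'o'. The stems whose last vowel is 'o' (kenazol → kenazolal, lanok → lanokal) add -al.
So sudambod → sudambodal.

sudambodal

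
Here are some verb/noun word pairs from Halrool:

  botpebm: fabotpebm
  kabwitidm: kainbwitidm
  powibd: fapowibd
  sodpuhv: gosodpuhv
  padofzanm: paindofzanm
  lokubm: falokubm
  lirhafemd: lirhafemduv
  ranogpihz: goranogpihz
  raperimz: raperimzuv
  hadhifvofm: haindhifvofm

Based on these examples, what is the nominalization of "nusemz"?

nusemzuv

"nusemz" has second-to-last letter 'm'. The stems whose second-to-last letter is 'm' (raperimz → raperimzuv, lirhafemd → lirhafemduv) add -uv.
So nusemz → nusemzuv.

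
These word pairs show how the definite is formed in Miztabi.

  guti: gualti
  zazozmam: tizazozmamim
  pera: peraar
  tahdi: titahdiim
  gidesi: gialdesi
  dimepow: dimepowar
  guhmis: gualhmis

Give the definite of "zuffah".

guti and tahdi both end in -i yet inflect differently (gualti, titahdiim), so the final letter is not what conditions the rule; the first letter is.
"zuffah" begins with z-. The one such stem in the data (zazozmam → tizazozmamim) adds ti- … -im around the stem, so the same rule applies.
So zuffah → tizuffahim.

tizuffahim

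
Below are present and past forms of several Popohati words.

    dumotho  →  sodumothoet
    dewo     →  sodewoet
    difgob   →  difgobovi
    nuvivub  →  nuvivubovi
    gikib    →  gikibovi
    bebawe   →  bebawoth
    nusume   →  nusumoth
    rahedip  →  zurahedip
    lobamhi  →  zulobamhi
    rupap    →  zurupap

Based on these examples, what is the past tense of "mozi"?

dumotho and difgob both have last vowel 'o' yet inflect differently (sodumothoet, difgobovi), so the last vowel is not what conditions the rule; the final letter is.
"mozi" ends in -i. The one such stem in the data (lobamhi → zulobamhi) adds the prefix zu-, so the same rule applies.
The other patterns: stems ending in -o add so- … -et around the stem; stems ending in -b add -ovi; stems ending in -e drop the final letter and add -oth.
So mozi → zumozi.

zumozi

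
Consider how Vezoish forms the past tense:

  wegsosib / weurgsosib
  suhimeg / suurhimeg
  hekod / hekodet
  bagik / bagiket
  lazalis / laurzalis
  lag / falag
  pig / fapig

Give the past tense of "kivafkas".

lag and suhimeg both end in -g yet inflect differently (falag, suurhimeg), so the final letter is not what conditions the rule; the number of vowels is.
"kivafkas" has 3 vowels. The stems with 3 vowels (wegsosib → weurgsosib, lazalis → laurzalis, suhimeg → suurhimeg) insert -ur- after the first vowel.
The other patterns: stems with 1 vowel add the prefix fa-; stems with 2 vowels add -et.
So kivafkas → kiurvafkas.

kiurvafkas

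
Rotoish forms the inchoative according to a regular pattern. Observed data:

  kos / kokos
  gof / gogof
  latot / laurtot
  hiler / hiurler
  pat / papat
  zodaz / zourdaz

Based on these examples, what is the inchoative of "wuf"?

wuwuf

latot and pat both end in -t yet inflect differently (laurtot, papat), so the final letter is not what conditions the rule; the number of vowels is.
"wuf" has 1 vowel. The stems with 1 vowel (kos → kokos, gof → gogof, pat → papat) repeat the first consonant+vowel as a prefix.
The other pattern: stems with 2 vowels insert -ur- after the first vowel.
So wuf → wuwuf.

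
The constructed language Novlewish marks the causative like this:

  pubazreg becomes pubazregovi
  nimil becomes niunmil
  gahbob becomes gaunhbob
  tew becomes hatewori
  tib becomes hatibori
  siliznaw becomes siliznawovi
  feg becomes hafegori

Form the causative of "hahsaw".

tib and gahbob both end in -b yet inflect differently (hatibori, gaunhbob), so the final letter is not what conditions the rule; the number of vowels is.
"hahsaw" has 2 vowels. The stems with 2 vowels (gahbob → gaunhbob, nimil → niunmil) insert -un- after the first vowel.
So hahsaw → haunhsaw.

haunhsaw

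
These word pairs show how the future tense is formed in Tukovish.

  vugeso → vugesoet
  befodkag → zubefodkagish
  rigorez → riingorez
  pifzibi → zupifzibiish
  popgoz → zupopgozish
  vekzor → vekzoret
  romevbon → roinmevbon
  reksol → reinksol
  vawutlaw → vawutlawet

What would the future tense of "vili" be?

viliet

"vili" begins with v-. The stems beginning with v- (vekzor → vekzoret, vawutlaw → vawutlawet, vugeso → vugesoet) add -et.
So vili → viliet.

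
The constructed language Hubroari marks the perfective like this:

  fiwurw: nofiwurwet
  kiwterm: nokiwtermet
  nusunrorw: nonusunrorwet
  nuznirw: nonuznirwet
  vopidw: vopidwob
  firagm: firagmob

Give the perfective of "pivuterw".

nopivuterwet

fiwurw and vopidw both end in -w yet inflect differently (nofiwurwet, vopidwob), so the final letter is not what conditions the rule; the second-to-last letter is.
"pivuterw" has second-to-last letter 'r'. The stems whose second-to-last letter is 'r' (fiwurw → nofiwurwet, kiwterm → nokiwtermet, nusunrorw → nonusunrorwet) add no- … -et around the stem.
So pivuterw → nopivuterwet.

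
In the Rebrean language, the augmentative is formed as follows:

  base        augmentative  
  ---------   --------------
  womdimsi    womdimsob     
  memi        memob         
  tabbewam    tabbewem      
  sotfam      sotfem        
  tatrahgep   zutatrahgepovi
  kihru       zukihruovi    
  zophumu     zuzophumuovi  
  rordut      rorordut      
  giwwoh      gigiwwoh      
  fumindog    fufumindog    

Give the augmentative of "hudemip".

zuhudemipovi

kihru and rordut both have last vowel 'u' yet inflect differently (zukihruovi, rorordut), so the last vowel is not what conditions the rule; the final letter is.
"hudemip" ends in -p. The one such stem in the data (tatrahgep → zutatrahgepovi) adds zu- … -ovi around the stem, so the same rule applies.
So hudemip → zuhudemipovi.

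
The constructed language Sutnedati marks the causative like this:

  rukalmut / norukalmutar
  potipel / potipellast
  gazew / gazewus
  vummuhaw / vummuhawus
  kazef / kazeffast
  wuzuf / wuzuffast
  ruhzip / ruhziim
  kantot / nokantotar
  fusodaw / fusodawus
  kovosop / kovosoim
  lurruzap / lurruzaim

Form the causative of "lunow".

lunowus

kantot and kovosop both have last vowel 'o' yet inflect differently (nokantotar, kovosoim), so the last vowel is not what conditions the rule; the final letter is.
"lunow" ends in -w. The stems ending in -w (vummuhaw → vummuhawus, fusodaw → fusodawus, gazew → gazewus) add -us.
The other patterns: stems ending in -t add no- … -ar around the stem; stems ending in -p drop the final letter and add -im; stems ending in -f or -l double the final consonant and add -ast.
So lunow → lunowus.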